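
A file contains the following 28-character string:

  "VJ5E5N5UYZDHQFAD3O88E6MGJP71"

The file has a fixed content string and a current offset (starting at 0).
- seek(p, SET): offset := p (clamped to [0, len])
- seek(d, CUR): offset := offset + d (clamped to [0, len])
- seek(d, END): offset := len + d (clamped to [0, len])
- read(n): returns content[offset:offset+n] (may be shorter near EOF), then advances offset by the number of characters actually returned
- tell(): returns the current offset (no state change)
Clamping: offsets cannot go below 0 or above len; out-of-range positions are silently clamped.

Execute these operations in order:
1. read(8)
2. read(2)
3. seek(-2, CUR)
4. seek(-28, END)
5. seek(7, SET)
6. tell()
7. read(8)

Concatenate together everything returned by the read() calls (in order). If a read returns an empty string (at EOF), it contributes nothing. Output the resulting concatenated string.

After 1 (read(8)): returned 'VJ5E5N5U', offset=8
After 2 (read(2)): returned 'YZ', offset=10
After 3 (seek(-2, CUR)): offset=8
After 4 (seek(-28, END)): offset=0
After 5 (seek(7, SET)): offset=7
After 6 (tell()): offset=7
After 7 (read(8)): returned 'UYZDHQFA', offset=15

Answer: VJ5E5N5UYZUYZDHQFA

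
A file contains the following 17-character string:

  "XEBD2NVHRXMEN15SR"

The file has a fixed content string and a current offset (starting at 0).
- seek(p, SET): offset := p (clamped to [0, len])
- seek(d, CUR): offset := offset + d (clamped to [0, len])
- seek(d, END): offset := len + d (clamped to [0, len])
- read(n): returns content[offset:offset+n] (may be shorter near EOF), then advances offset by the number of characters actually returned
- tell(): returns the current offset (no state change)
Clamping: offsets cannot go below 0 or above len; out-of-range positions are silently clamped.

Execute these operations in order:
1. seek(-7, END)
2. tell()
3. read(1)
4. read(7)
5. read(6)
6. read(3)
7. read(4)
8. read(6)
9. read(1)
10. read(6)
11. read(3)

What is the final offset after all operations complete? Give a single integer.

Answer: 17

Derivation:
After 1 (seek(-7, END)): offset=10
After 2 (tell()): offset=10
After 3 (read(1)): returned 'M', offset=11
After 4 (read(7)): returned 'EN15SR', offset=17
After 5 (read(6)): returned '', offset=17
After 6 (read(3)): returned '', offset=17
After 7 (read(4)): returned '', offset=17
After 8 (read(6)): returned '', offset=17
After 9 (read(1)): returned '', offset=17
After 10 (read(6)): returned '', offset=17
After 11 (read(3)): returned '', offset=17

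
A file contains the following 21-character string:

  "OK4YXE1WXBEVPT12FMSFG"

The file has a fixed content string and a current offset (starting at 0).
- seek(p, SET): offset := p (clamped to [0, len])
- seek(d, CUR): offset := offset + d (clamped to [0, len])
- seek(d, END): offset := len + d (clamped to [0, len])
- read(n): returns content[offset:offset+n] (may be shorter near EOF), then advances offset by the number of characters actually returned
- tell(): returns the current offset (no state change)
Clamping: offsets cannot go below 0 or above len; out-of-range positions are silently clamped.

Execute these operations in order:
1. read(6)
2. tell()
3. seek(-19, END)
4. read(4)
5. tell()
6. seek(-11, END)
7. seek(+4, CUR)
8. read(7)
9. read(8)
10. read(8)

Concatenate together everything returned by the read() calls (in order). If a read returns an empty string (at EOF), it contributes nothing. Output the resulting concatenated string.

After 1 (read(6)): returned 'OK4YXE', offset=6
After 2 (tell()): offset=6
After 3 (seek(-19, END)): offset=2
After 4 (read(4)): returned '4YXE', offset=6
After 5 (tell()): offset=6
After 6 (seek(-11, END)): offset=10
After 7 (seek(+4, CUR)): offset=14
After 8 (read(7)): returned '12FMSFG', offset=21
After 9 (read(8)): returned '', offset=21
After 10 (read(8)): returned '', offset=21

Answer: OK4YXE4YXE12FMSFG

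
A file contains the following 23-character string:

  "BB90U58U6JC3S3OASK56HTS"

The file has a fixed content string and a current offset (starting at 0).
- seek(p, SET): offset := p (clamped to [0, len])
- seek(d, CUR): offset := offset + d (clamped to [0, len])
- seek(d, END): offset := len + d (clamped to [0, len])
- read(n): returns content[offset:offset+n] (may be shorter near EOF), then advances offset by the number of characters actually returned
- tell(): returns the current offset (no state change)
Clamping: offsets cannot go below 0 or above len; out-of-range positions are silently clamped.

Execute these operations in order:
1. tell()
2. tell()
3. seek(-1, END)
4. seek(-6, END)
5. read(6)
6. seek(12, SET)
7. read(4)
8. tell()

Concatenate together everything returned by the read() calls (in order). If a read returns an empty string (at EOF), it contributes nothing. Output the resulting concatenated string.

Answer: K56HTSS3OA

Derivation:
After 1 (tell()): offset=0
After 2 (tell()): offset=0
After 3 (seek(-1, END)): offset=22
After 4 (seek(-6, END)): offset=17
After 5 (read(6)): returned 'K56HTS', offset=23
After 6 (seek(12, SET)): offset=12
After 7 (read(4)): returned 'S3OA', offset=16
After 8 (tell()): offset=16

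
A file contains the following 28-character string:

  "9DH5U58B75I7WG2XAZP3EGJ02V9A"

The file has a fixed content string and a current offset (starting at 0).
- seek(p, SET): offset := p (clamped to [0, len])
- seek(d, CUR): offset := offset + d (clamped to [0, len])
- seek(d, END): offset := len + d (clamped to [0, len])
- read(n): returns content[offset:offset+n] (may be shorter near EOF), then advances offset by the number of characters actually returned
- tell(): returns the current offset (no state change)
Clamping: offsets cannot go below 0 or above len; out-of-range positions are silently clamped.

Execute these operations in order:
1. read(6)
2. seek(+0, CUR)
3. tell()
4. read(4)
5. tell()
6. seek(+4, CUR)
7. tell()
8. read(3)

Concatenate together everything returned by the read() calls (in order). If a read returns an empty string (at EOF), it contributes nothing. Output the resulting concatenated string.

After 1 (read(6)): returned '9DH5U5', offset=6
After 2 (seek(+0, CUR)): offset=6
After 3 (tell()): offset=6
After 4 (read(4)): returned '8B75', offset=10
After 5 (tell()): offset=10
After 6 (seek(+4, CUR)): offset=14
After 7 (tell()): offset=14
After 8 (read(3)): returned '2XA', offset=17

Answer: 9DH5U58B752XA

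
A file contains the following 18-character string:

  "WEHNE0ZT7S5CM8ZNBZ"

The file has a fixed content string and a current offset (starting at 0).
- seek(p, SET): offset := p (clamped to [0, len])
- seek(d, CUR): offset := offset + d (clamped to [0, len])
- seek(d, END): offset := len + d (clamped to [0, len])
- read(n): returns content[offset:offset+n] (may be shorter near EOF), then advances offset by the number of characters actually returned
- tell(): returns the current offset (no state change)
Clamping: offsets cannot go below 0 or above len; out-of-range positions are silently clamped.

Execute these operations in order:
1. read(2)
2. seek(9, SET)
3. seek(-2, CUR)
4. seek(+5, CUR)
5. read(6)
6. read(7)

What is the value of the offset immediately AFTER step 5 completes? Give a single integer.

After 1 (read(2)): returned 'WE', offset=2
After 2 (seek(9, SET)): offset=9
After 3 (seek(-2, CUR)): offset=7
After 4 (seek(+5, CUR)): offset=12
After 5 (read(6)): returned 'M8ZNBZ', offset=18

Answer: 18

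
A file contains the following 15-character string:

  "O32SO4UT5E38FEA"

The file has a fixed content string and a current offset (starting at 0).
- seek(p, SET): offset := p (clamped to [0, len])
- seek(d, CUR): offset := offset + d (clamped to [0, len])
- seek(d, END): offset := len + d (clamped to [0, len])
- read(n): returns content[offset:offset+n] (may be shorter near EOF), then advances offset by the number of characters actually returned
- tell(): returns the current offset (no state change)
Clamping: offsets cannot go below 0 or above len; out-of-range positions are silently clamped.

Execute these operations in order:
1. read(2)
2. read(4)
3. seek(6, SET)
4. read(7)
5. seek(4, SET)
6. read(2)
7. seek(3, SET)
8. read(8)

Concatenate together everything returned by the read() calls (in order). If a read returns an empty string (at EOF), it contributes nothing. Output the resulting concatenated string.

Answer: O32SO4UT5E38FO4SO4UT5E3

Derivation:
After 1 (read(2)): returned 'O3', offset=2
After 2 (read(4)): returned '2SO4', offset=6
After 3 (seek(6, SET)): offset=6
After 4 (read(7)): returned 'UT5E38F', offset=13
After 5 (seek(4, SET)): offset=4
After 6 (read(2)): returned 'O4', offset=6
After 7 (seek(3, SET)): offset=3
After 8 (read(8)): returned 'SO4UT5E3', offset=11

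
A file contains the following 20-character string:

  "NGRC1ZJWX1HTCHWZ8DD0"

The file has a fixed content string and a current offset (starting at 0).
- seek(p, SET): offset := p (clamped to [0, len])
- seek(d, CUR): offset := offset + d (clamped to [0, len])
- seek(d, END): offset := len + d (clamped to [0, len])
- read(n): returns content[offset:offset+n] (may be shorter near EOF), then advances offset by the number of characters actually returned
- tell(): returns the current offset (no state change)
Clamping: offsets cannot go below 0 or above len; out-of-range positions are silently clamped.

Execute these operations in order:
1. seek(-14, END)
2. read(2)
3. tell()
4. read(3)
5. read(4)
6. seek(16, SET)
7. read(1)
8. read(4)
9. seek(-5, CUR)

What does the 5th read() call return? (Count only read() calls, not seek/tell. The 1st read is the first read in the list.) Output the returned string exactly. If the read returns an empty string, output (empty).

After 1 (seek(-14, END)): offset=6
After 2 (read(2)): returned 'JW', offset=8
After 3 (tell()): offset=8
After 4 (read(3)): returned 'X1H', offset=11
After 5 (read(4)): returned 'TCHW', offset=15
After 6 (seek(16, SET)): offset=16
After 7 (read(1)): returned '8', offset=17
After 8 (read(4)): returned 'DD0', offset=20
After 9 (seek(-5, CUR)): offset=15

Answer: DD0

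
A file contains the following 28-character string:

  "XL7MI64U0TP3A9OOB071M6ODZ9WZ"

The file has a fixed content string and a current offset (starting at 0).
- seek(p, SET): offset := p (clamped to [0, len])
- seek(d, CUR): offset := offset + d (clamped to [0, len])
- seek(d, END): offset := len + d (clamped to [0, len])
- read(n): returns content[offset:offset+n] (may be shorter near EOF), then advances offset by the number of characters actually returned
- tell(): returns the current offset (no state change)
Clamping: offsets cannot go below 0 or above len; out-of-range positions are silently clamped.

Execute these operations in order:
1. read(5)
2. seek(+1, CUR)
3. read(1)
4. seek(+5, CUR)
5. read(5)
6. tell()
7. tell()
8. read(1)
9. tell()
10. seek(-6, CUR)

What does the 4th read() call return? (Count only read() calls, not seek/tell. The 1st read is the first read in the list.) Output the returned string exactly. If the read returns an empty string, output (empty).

After 1 (read(5)): returned 'XL7MI', offset=5
After 2 (seek(+1, CUR)): offset=6
After 3 (read(1)): returned '4', offset=7
After 4 (seek(+5, CUR)): offset=12
After 5 (read(5)): returned 'A9OOB', offset=17
After 6 (tell()): offset=17
After 7 (tell()): offset=17
After 8 (read(1)): returned '0', offset=18
After 9 (tell()): offset=18
After 10 (seek(-6, CUR)): offset=12

Answer: 0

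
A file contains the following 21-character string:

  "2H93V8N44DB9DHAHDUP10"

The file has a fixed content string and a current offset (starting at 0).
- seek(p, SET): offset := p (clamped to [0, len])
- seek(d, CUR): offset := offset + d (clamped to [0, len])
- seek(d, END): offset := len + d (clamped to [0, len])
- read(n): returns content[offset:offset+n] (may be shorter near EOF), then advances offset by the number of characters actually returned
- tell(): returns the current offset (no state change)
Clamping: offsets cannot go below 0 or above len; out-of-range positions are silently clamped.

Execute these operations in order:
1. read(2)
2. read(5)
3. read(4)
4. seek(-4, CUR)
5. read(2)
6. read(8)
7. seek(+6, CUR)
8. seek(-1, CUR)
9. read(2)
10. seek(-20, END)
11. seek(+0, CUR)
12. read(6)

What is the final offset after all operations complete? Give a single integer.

Answer: 7

Derivation:
After 1 (read(2)): returned '2H', offset=2
After 2 (read(5)): returned '93V8N', offset=7
After 3 (read(4)): returned '44DB', offset=11
After 4 (seek(-4, CUR)): offset=7
After 5 (read(2)): returned '44', offset=9
After 6 (read(8)): returned 'DB9DHAHD', offset=17
After 7 (seek(+6, CUR)): offset=21
After 8 (seek(-1, CUR)): offset=20
After 9 (read(2)): returned '0', offset=21
After 10 (seek(-20, END)): offset=1
After 11 (seek(+0, CUR)): offset=1
After 12 (read(6)): returned 'H93V8N', offset=7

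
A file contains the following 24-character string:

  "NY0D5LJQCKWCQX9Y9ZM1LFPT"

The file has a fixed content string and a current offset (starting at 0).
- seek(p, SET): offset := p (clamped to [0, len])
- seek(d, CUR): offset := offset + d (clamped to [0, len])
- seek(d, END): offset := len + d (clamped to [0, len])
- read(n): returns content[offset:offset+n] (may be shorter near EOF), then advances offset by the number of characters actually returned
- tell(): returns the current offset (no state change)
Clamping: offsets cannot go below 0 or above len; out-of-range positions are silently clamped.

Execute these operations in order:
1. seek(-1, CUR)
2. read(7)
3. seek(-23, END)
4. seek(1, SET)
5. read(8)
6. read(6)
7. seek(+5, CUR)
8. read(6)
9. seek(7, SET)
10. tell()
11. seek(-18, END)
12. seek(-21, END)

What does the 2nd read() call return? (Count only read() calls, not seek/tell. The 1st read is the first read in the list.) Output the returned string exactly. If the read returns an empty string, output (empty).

Answer: Y0D5LJQC

Derivation:
After 1 (seek(-1, CUR)): offset=0
After 2 (read(7)): returned 'NY0D5LJ', offset=7
After 3 (seek(-23, END)): offset=1
After 4 (seek(1, SET)): offset=1
After 5 (read(8)): returned 'Y0D5LJQC', offset=9
After 6 (read(6)): returned 'KWCQX9', offset=15
After 7 (seek(+5, CUR)): offset=20
After 8 (read(6)): returned 'LFPT', offset=24
After 9 (seek(7, SET)): offset=7
After 10 (tell()): offset=7
After 11 (seek(-18, END)): offset=6
After 12 (seek(-21, END)): offset=3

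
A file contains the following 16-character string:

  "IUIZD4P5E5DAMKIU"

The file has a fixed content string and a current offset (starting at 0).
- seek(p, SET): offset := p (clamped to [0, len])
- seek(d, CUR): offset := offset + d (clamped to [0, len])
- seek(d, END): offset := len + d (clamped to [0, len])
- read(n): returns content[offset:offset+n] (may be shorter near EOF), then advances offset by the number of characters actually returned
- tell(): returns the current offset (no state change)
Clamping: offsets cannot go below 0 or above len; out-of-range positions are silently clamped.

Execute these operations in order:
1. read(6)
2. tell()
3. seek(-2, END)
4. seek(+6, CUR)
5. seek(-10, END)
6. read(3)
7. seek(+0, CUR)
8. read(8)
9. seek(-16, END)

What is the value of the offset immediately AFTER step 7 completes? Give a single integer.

After 1 (read(6)): returned 'IUIZD4', offset=6
After 2 (tell()): offset=6
After 3 (seek(-2, END)): offset=14
After 4 (seek(+6, CUR)): offset=16
After 5 (seek(-10, END)): offset=6
After 6 (read(3)): returned 'P5E', offset=9
After 7 (seek(+0, CUR)): offset=9

Answer: 9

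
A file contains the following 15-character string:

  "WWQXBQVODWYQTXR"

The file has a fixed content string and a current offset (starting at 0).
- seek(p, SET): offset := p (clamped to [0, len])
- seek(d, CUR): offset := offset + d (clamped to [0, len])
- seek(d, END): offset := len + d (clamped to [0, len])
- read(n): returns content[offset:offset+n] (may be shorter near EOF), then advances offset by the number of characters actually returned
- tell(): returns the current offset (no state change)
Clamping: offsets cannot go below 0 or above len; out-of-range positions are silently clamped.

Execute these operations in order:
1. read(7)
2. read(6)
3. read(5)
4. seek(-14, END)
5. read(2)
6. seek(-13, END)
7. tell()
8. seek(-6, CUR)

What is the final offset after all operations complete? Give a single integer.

After 1 (read(7)): returned 'WWQXBQV', offset=7
After 2 (read(6)): returned 'ODWYQT', offset=13
After 3 (read(5)): returned 'XR', offset=15
After 4 (seek(-14, END)): offset=1
After 5 (read(2)): returned 'WQ', offset=3
After 6 (seek(-13, END)): offset=2
After 7 (tell()): offset=2
After 8 (seek(-6, CUR)): offset=0

Answer: 0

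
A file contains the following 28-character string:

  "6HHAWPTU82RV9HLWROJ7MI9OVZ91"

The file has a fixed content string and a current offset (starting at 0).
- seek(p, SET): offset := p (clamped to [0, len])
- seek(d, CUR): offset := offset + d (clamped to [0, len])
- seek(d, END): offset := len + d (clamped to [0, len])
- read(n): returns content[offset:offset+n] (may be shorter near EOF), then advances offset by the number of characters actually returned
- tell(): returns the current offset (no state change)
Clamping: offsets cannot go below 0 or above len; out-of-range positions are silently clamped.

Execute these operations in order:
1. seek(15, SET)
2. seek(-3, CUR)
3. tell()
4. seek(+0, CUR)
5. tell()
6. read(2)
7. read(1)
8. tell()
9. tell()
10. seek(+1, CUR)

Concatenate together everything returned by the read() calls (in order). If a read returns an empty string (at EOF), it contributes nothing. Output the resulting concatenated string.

Answer: 9HL

Derivation:
After 1 (seek(15, SET)): offset=15
After 2 (seek(-3, CUR)): offset=12
After 3 (tell()): offset=12
After 4 (seek(+0, CUR)): offset=12
After 5 (tell()): offset=12
After 6 (read(2)): returned '9H', offset=14
After 7 (read(1)): returned 'L', offset=15
After 8 (tell()): offset=15
After 9 (tell()): offset=15
After 10 (seek(+1, CUR)): offset=16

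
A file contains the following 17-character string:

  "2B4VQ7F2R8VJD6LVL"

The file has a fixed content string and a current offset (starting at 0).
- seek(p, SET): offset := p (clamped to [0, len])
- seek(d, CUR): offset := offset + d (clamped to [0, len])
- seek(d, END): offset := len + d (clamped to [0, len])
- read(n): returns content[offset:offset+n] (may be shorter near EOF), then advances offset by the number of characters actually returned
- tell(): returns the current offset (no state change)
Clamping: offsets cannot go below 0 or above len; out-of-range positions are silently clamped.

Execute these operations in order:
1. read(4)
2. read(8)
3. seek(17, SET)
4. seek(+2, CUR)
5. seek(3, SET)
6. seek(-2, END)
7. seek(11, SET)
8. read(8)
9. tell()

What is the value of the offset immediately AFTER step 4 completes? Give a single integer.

Answer: 17

Derivation:
After 1 (read(4)): returned '2B4V', offset=4
After 2 (read(8)): returned 'Q7F2R8VJ', offset=12
After 3 (seek(17, SET)): offset=17
After 4 (seek(+2, CUR)): offset=17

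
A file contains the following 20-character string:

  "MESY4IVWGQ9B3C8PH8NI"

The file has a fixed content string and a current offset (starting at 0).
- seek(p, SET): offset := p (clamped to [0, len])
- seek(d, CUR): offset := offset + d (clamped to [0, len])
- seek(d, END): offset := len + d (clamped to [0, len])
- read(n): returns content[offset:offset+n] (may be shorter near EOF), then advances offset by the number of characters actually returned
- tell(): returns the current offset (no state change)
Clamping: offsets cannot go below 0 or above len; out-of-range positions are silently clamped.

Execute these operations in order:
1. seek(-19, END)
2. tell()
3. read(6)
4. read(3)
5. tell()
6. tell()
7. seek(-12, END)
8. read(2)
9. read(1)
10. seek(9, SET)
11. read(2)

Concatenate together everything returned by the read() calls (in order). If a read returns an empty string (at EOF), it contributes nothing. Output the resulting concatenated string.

After 1 (seek(-19, END)): offset=1
After 2 (tell()): offset=1
After 3 (read(6)): returned 'ESY4IV', offset=7
After 4 (read(3)): returned 'WGQ', offset=10
After 5 (tell()): offset=10
After 6 (tell()): offset=10
After 7 (seek(-12, END)): offset=8
After 8 (read(2)): returned 'GQ', offset=10
After 9 (read(1)): returned '9', offset=11
After 10 (seek(9, SET)): offset=9
After 11 (read(2)): returned 'Q9', offset=11

Answer: ESY4IVWGQGQ9Q9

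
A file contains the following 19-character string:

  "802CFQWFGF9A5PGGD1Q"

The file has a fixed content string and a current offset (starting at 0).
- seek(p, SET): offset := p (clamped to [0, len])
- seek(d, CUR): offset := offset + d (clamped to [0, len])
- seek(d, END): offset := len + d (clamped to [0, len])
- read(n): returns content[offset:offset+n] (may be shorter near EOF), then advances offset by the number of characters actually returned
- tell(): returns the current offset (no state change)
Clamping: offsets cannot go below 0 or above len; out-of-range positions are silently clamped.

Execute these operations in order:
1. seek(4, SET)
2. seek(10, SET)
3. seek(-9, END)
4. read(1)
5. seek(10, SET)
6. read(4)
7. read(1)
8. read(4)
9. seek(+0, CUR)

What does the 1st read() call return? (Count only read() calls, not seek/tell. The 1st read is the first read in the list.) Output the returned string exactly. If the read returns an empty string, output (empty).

After 1 (seek(4, SET)): offset=4
After 2 (seek(10, SET)): offset=10
After 3 (seek(-9, END)): offset=10
After 4 (read(1)): returned '9', offset=11
After 5 (seek(10, SET)): offset=10
After 6 (read(4)): returned '9A5P', offset=14
After 7 (read(1)): returned 'G', offset=15
After 8 (read(4)): returned 'GD1Q', offset=19
After 9 (seek(+0, CUR)): offset=19

Answer: 9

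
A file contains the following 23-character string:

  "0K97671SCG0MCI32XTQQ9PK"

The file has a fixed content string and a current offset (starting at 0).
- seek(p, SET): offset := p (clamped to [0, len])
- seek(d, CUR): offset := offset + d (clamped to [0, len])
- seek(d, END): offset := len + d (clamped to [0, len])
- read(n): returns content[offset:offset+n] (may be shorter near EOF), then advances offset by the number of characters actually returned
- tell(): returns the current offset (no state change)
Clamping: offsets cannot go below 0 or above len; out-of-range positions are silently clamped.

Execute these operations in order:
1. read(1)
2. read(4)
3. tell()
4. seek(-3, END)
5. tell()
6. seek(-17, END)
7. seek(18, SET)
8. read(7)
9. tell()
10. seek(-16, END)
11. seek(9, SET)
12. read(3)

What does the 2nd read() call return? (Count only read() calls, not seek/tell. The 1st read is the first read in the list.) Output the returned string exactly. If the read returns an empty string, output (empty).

After 1 (read(1)): returned '0', offset=1
After 2 (read(4)): returned 'K976', offset=5
After 3 (tell()): offset=5
After 4 (seek(-3, END)): offset=20
After 5 (tell()): offset=20
After 6 (seek(-17, END)): offset=6
After 7 (seek(18, SET)): offset=18
After 8 (read(7)): returned 'QQ9PK', offset=23
After 9 (tell()): offset=23
After 10 (seek(-16, END)): offset=7
After 11 (seek(9, SET)): offset=9
After 12 (read(3)): returned 'G0M', offset=12

Answer: K976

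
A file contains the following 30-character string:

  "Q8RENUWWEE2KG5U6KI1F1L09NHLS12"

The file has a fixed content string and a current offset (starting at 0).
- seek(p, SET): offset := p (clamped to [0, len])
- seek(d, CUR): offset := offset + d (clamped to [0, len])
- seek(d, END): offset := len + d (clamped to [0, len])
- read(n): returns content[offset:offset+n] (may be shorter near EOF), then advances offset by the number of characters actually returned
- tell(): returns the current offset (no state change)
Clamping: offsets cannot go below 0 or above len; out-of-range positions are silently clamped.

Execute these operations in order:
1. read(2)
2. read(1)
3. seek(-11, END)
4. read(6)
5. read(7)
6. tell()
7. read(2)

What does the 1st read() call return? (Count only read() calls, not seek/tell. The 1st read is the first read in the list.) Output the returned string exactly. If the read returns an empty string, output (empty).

After 1 (read(2)): returned 'Q8', offset=2
After 2 (read(1)): returned 'R', offset=3
After 3 (seek(-11, END)): offset=19
After 4 (read(6)): returned 'F1L09N', offset=25
After 5 (read(7)): returned 'HLS12', offset=30
After 6 (tell()): offset=30
After 7 (read(2)): returned '', offset=30

Answer: Q8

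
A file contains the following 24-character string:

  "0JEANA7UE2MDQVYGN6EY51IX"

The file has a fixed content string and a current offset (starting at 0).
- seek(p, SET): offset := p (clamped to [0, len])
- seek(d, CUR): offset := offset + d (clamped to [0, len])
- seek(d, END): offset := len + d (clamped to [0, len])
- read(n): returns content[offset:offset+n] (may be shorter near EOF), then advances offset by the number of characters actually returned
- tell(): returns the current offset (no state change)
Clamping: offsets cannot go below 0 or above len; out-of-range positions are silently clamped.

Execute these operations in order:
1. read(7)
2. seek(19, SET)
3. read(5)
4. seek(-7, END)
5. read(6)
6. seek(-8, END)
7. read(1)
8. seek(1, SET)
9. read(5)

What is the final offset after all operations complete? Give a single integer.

After 1 (read(7)): returned '0JEANA7', offset=7
After 2 (seek(19, SET)): offset=19
After 3 (read(5)): returned 'Y51IX', offset=24
After 4 (seek(-7, END)): offset=17
After 5 (read(6)): returned '6EY51I', offset=23
After 6 (seek(-8, END)): offset=16
After 7 (read(1)): returned 'N', offset=17
After 8 (seek(1, SET)): offset=1
After 9 (read(5)): returned 'JEANA', offset=6

Answer: 6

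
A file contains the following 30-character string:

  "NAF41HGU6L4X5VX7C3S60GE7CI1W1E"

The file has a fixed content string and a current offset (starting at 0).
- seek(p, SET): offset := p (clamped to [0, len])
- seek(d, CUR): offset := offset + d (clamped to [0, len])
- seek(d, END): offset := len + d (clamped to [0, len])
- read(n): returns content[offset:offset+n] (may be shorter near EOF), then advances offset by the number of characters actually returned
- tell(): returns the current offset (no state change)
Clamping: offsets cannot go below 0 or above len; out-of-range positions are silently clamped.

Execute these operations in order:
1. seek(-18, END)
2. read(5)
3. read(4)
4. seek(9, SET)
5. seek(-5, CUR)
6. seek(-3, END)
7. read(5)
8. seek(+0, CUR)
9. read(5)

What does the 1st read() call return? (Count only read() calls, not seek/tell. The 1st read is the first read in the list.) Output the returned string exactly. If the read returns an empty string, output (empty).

After 1 (seek(-18, END)): offset=12
After 2 (read(5)): returned '5VX7C', offset=17
After 3 (read(4)): returned '3S60', offset=21
After 4 (seek(9, SET)): offset=9
After 5 (seek(-5, CUR)): offset=4
After 6 (seek(-3, END)): offset=27
After 7 (read(5)): returned 'W1E', offset=30
After 8 (seek(+0, CUR)): offset=30
After 9 (read(5)): returned '', offset=30

Answer: 5VX7C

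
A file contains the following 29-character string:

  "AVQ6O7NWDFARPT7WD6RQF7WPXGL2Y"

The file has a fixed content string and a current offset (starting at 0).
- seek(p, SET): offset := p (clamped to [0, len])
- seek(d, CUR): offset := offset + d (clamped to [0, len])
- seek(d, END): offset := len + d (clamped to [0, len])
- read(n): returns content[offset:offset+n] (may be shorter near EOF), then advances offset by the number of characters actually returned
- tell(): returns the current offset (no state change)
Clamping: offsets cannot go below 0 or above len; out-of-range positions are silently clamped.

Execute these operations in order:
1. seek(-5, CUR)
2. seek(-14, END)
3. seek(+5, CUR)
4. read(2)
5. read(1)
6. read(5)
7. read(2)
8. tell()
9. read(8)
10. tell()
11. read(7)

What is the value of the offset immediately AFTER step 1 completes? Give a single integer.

After 1 (seek(-5, CUR)): offset=0

Answer: 0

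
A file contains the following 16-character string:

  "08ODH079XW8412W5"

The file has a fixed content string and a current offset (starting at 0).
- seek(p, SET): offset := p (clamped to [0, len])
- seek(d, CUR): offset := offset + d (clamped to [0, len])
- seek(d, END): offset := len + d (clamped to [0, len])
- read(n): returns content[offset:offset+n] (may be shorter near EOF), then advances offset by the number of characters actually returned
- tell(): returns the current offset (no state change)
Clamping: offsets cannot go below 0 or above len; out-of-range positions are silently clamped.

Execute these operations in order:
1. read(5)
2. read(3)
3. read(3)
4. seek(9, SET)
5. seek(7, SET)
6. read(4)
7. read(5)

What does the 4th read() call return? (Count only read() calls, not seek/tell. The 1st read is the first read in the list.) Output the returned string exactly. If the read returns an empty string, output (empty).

Answer: 9XW8

Derivation:
After 1 (read(5)): returned '08ODH', offset=5
After 2 (read(3)): returned '079', offset=8
After 3 (read(3)): returned 'XW8', offset=11
After 4 (seek(9, SET)): offset=9
After 5 (seek(7, SET)): offset=7
After 6 (read(4)): returned '9XW8', offset=11
After 7 (read(5)): returned '412W5', offset=16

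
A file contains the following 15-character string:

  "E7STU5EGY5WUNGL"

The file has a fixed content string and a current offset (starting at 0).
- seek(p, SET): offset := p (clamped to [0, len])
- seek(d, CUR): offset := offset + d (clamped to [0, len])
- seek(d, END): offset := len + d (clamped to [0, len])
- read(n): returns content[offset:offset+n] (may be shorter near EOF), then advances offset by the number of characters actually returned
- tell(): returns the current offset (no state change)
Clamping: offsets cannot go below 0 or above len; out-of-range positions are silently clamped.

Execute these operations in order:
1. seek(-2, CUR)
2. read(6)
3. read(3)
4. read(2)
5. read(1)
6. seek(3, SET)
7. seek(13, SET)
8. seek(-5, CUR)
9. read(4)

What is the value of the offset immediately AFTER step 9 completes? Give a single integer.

Answer: 12

Derivation:
After 1 (seek(-2, CUR)): offset=0
After 2 (read(6)): returned 'E7STU5', offset=6
After 3 (read(3)): returned 'EGY', offset=9
After 4 (read(2)): returned '5W', offset=11
After 5 (read(1)): returned 'U', offset=12
After 6 (seek(3, SET)): offset=3
After 7 (seek(13, SET)): offset=13
After 8 (seek(-5, CUR)): offset=8
After 9 (read(4)): returned 'Y5WU', offset=12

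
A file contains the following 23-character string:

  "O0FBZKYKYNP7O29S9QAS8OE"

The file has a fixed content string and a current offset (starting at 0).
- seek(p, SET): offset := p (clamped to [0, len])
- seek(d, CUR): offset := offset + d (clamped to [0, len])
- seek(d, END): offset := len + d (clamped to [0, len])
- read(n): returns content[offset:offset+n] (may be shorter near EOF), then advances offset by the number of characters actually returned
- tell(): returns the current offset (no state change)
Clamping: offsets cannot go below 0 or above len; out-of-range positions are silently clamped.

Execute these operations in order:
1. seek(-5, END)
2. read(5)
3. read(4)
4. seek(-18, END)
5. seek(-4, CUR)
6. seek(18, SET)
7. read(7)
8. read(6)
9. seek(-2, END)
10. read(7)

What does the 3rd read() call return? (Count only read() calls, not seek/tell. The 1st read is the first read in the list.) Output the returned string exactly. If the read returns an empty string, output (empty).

Answer: AS8OE

Derivation:
After 1 (seek(-5, END)): offset=18
After 2 (read(5)): returned 'AS8OE', offset=23
After 3 (read(4)): returned '', offset=23
After 4 (seek(-18, END)): offset=5
After 5 (seek(-4, CUR)): offset=1
After 6 (seek(18, SET)): offset=18
After 7 (read(7)): returned 'AS8OE', offset=23
After 8 (read(6)): returned '', offset=23
After 9 (seek(-2, END)): offset=21
After 10 (read(7)): returned 'OE', offset=23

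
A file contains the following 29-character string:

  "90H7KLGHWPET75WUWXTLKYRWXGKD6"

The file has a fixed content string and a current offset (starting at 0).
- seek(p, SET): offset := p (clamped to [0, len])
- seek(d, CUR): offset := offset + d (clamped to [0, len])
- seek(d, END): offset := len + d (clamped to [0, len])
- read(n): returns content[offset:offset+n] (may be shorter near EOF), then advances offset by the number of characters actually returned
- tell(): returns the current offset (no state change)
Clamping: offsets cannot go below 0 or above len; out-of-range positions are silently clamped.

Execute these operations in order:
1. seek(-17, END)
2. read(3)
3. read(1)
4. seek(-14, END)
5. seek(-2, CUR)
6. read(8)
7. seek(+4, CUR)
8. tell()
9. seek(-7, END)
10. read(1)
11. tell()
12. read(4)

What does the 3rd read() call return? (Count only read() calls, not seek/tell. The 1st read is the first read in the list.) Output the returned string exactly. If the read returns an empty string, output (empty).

After 1 (seek(-17, END)): offset=12
After 2 (read(3)): returned '75W', offset=15
After 3 (read(1)): returned 'U', offset=16
After 4 (seek(-14, END)): offset=15
After 5 (seek(-2, CUR)): offset=13
After 6 (read(8)): returned '5WUWXTLK', offset=21
After 7 (seek(+4, CUR)): offset=25
After 8 (tell()): offset=25
After 9 (seek(-7, END)): offset=22
After 10 (read(1)): returned 'R', offset=23
After 11 (tell()): offset=23
After 12 (read(4)): returned 'WXGK', offset=27

Answer: 5WUWXTLK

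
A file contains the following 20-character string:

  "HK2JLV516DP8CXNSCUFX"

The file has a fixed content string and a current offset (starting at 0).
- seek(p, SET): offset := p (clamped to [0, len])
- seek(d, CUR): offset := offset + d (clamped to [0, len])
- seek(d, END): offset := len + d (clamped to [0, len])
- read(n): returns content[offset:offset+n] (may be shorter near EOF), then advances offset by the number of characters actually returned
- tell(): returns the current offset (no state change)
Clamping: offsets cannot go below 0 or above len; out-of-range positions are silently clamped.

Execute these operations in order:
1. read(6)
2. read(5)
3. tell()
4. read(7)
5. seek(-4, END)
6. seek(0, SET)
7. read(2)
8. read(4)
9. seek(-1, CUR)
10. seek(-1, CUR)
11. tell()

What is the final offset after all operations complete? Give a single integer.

After 1 (read(6)): returned 'HK2JLV', offset=6
After 2 (read(5)): returned '516DP', offset=11
After 3 (tell()): offset=11
After 4 (read(7)): returned '8CXNSCU', offset=18
After 5 (seek(-4, END)): offset=16
After 6 (seek(0, SET)): offset=0
After 7 (read(2)): returned 'HK', offset=2
After 8 (read(4)): returned '2JLV', offset=6
After 9 (seek(-1, CUR)): offset=5
After 10 (seek(-1, CUR)): offset=4
After 11 (tell()): offset=4

Answer: 4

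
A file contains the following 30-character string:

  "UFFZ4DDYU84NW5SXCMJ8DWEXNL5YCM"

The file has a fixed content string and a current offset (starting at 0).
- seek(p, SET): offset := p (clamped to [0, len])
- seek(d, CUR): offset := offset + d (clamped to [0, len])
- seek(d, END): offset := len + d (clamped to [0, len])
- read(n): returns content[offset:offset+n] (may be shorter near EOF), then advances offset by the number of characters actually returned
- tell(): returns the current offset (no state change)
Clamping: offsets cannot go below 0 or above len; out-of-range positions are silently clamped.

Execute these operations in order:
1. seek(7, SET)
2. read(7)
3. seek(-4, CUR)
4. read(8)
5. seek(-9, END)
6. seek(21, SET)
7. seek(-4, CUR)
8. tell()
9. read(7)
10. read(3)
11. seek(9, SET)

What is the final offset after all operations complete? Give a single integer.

After 1 (seek(7, SET)): offset=7
After 2 (read(7)): returned 'YU84NW5', offset=14
After 3 (seek(-4, CUR)): offset=10
After 4 (read(8)): returned '4NW5SXCM', offset=18
After 5 (seek(-9, END)): offset=21
After 6 (seek(21, SET)): offset=21
After 7 (seek(-4, CUR)): offset=17
After 8 (tell()): offset=17
After 9 (read(7)): returned 'MJ8DWEX', offset=24
After 10 (read(3)): returned 'NL5', offset=27
After 11 (seek(9, SET)): offset=9

Answer: 9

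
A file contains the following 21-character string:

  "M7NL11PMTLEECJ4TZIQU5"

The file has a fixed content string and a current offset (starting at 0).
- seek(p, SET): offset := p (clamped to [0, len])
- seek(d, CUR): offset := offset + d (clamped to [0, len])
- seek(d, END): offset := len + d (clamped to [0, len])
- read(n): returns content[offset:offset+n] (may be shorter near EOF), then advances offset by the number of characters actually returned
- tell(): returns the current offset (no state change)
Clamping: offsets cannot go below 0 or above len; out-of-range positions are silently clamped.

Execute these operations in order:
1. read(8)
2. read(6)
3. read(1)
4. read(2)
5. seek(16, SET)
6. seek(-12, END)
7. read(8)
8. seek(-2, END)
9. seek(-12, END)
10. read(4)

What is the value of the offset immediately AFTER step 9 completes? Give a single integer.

Answer: 9

Derivation:
After 1 (read(8)): returned 'M7NL11PM', offset=8
After 2 (read(6)): returned 'TLEECJ', offset=14
After 3 (read(1)): returned '4', offset=15
After 4 (read(2)): returned 'TZ', offset=17
After 5 (seek(16, SET)): offset=16
After 6 (seek(-12, END)): offset=9
After 7 (read(8)): returned 'LEECJ4TZ', offset=17
After 8 (seek(-2, END)): offset=19
After 9 (seek(-12, END)): offset=9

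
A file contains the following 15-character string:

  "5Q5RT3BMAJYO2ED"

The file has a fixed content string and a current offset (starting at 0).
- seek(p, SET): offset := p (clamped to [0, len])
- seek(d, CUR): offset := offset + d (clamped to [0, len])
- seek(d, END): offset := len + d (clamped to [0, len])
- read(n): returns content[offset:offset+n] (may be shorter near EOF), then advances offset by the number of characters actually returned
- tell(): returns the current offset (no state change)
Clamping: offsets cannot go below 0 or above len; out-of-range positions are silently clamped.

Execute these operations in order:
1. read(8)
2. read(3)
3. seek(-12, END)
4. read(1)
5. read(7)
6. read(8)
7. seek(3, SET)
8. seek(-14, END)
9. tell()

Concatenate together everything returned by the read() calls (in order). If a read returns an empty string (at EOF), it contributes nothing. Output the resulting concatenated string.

After 1 (read(8)): returned '5Q5RT3BM', offset=8
After 2 (read(3)): returned 'AJY', offset=11
After 3 (seek(-12, END)): offset=3
After 4 (read(1)): returned 'R', offset=4
After 5 (read(7)): returned 'T3BMAJY', offset=11
After 6 (read(8)): returned 'O2ED', offset=15
After 7 (seek(3, SET)): offset=3
After 8 (seek(-14, END)): offset=1
After 9 (tell()): offset=1

Answer: 5Q5RT3BMAJYRT3BMAJYO2ED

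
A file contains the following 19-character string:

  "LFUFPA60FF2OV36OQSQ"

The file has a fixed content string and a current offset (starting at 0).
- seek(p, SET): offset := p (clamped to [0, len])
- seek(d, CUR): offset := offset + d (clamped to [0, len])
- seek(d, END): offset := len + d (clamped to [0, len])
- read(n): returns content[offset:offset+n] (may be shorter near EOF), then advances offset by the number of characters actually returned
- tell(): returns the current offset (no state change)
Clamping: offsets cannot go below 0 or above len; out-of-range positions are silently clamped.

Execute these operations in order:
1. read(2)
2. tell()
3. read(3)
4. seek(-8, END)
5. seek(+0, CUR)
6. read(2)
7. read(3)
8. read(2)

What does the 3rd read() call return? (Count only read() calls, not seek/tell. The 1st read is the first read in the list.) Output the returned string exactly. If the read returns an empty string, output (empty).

After 1 (read(2)): returned 'LF', offset=2
After 2 (tell()): offset=2
After 3 (read(3)): returned 'UFP', offset=5
After 4 (seek(-8, END)): offset=11
After 5 (seek(+0, CUR)): offset=11
After 6 (read(2)): returned 'OV', offset=13
After 7 (read(3)): returned '36O', offset=16
After 8 (read(2)): returned 'QS', offset=18

Answer: OV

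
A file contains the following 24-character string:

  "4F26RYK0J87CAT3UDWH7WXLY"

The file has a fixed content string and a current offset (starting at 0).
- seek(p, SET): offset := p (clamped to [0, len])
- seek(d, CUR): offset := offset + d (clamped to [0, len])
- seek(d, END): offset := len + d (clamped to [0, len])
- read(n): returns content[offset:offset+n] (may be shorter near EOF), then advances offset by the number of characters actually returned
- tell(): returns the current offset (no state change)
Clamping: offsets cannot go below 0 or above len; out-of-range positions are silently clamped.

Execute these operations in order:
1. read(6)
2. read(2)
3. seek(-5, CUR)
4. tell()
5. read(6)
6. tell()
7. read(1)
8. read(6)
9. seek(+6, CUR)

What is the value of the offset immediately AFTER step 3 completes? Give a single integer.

Answer: 3

Derivation:
After 1 (read(6)): returned '4F26RY', offset=6
After 2 (read(2)): returned 'K0', offset=8
After 3 (seek(-5, CUR)): offset=3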